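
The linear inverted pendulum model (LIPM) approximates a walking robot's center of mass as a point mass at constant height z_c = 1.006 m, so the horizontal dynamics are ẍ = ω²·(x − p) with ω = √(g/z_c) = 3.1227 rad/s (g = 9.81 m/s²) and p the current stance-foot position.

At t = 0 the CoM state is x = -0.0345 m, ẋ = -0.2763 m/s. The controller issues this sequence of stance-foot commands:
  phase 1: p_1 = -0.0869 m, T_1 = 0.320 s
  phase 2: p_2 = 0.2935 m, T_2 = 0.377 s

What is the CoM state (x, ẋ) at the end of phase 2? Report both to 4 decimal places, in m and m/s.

x = -0.5334, ẋ = -2.2662

phase 1: p=-0.0869, T=0.320, ωT=0.999264, cosh=1.542216, sinh=1.174066; start (x,ẋ)=(-0.034500, -0.276300) → end (x,ẋ)=(-0.109971, -0.234003)
phase 2: p=0.2935, T=0.377, ωT=1.177258, cosh=1.776793, sinh=1.468670; start (x,ẋ)=(-0.109971, -0.234003) → end (x,ẋ)=(-0.533440, -2.266177)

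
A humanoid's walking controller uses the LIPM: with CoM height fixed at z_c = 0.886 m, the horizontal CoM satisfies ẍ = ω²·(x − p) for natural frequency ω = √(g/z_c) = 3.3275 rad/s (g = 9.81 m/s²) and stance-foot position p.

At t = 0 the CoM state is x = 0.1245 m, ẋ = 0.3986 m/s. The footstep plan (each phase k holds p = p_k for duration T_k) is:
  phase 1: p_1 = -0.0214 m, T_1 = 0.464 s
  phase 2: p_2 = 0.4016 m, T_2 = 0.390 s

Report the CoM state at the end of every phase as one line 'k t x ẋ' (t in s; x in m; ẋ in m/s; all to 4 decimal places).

1 0.4640 0.6035 2.0608
2 0.8540 1.8479 5.1919

phase 1: p=-0.0214, T=0.464, ωT=1.543960, cosh=2.448316, sinh=2.234782; start (x,ẋ)=(0.124500, 0.398600) → end (x,ẋ)=(0.603513, 2.060846)
phase 2: p=0.4016, T=0.390, ωT=1.297725, cosh=1.967056, sinh=1.693903; start (x,ẋ)=(0.603513, 2.060846) → end (x,ẋ)=(1.847872, 5.191874)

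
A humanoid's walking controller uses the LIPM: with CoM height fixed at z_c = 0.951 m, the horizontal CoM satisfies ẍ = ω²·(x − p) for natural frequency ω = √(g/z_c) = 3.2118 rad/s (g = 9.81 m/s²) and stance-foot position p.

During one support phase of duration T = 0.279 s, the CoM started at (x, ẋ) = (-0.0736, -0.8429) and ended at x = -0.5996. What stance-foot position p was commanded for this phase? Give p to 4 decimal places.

ωT = 3.2118·0.279 = 0.896092; cosh(ωT) = 1.429086, sinh(ωT) = 1.020924
x(T) = p + (x₀−p)·cosh(ωT) + (ẋ₀/ω)·sinh(ωT) ⇒ p·(1 − cosh) = x(T) − x₀·cosh − (ẋ₀/ω)·sinh
numerator   = -0.5996 − (-0.0736)·1.429086 − (-0.8429/3.2118)·1.020924 = -0.226489
denominator = 1 − 1.429086 = -0.429086
p = -0.226489 / -0.429086 = 0.5278

p = 0.5278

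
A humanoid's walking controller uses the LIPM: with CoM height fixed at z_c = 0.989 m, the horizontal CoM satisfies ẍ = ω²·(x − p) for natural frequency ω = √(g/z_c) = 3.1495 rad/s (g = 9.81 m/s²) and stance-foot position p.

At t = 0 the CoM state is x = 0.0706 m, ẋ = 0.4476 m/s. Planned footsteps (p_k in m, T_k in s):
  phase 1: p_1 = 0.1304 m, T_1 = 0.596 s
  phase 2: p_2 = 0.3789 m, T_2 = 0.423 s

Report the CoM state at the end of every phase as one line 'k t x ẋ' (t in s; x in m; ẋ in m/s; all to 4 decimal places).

1 0.5960 0.3839 0.8957
2 1.0190 0.8904 1.8432

phase 1: p=0.1304, T=0.596, ωT=1.877102, cosh=3.343787, sinh=3.190754; start (x,ẋ)=(0.070600, 0.447600) → end (x,ẋ)=(0.383904, 0.895732)
phase 2: p=0.3789, T=0.423, ωT=1.332239, cosh=2.026701, sinh=1.762815; start (x,ẋ)=(0.383904, 0.895732) → end (x,ẋ)=(0.890395, 1.843166)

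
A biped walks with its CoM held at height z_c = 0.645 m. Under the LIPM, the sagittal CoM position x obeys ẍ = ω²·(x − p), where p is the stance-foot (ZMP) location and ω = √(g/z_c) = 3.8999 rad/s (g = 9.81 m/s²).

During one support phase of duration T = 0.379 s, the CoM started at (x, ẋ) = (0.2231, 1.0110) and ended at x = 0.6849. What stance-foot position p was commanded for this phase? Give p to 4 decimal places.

ωT = 3.8999·0.379 = 1.478062; cosh(ωT) = 2.306260, sinh(ωT) = 2.078181
x(T) = p + (x₀−p)·cosh(ωT) + (ẋ₀/ω)·sinh(ωT) ⇒ p·(1 − cosh) = x(T) − x₀·cosh − (ẋ₀/ω)·sinh
numerator   = 0.6849 − (0.2231)·2.306260 − (1.0110/3.8999)·2.078181 = -0.368369
denominator = 1 − 2.306260 = -1.306260
p = -0.368369 / -1.306260 = 0.2820

p = 0.2820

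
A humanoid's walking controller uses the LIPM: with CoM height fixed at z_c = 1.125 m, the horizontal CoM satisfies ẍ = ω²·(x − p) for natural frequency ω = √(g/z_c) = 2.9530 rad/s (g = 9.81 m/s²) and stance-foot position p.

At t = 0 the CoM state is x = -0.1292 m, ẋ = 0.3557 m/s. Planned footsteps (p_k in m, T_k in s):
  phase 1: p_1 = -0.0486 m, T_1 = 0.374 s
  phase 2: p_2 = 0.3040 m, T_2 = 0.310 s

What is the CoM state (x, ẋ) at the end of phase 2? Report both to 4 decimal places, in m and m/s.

phase 1: p=-0.0486, T=0.374, ωT=1.104422, cosh=1.674441, sinh=1.343039; start (x,ẋ)=(-0.129200, 0.355700) → end (x,ẋ)=(-0.021786, 0.275940)
phase 2: p=0.3040, T=0.310, ωT=0.915430, cosh=1.449097, sinh=1.048752; start (x,ẋ)=(-0.021786, 0.275940) → end (x,ẋ)=(-0.070096, -0.609084)

x = -0.0701, ẋ = -0.6091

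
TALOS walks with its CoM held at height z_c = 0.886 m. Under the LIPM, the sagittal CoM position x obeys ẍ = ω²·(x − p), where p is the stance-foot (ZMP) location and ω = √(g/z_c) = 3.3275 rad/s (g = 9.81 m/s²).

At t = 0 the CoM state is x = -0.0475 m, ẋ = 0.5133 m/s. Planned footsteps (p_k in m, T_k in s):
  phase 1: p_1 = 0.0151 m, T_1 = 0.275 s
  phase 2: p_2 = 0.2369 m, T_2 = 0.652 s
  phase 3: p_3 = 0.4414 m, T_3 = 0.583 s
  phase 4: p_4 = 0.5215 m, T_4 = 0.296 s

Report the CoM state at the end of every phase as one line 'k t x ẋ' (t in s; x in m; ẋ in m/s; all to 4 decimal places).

phase 1: p=0.0151, T=0.275, ωT=0.915063, cosh=1.448711, sinh=1.048220; start (x,ẋ)=(-0.047500, 0.513300) → end (x,ẋ)=(0.086109, 0.525278)
phase 2: p=0.2369, T=0.652, ωT=2.169530, cosh=4.434200, sinh=4.319969; start (x,ẋ)=(0.086109, 0.525278) → end (x,ẋ)=(0.250211, 0.161612)
phase 3: p=0.4414, T=0.583, ωT=1.939932, cosh=3.550997, sinh=3.407284; start (x,ẋ)=(0.250211, 0.161612) → end (x,ẋ)=(-0.072024, -1.593764)
phase 4: p=0.5215, T=0.296, ωT=0.984940, cosh=1.525556, sinh=1.152095; start (x,ẋ)=(-0.072024, -1.593764) → end (x,ẋ)=(-0.935770, -4.706708)

1 0.2750 0.0861 0.5253
2 0.9270 0.2502 0.1616
3 1.5100 -0.0720 -1.5938
4 1.8060 -0.9358 -4.7067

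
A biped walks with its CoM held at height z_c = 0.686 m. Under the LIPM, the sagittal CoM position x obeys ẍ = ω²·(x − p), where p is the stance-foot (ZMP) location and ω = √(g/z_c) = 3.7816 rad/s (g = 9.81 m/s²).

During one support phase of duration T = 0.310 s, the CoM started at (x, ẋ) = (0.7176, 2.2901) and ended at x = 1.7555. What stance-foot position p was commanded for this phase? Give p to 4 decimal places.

ωT = 3.7816·0.310 = 1.172296; cosh(ωT) = 1.769527, sinh(ωT) = 1.459872
x(T) = p + (x₀−p)·cosh(ωT) + (ẋ₀/ω)·sinh(ωT) ⇒ p·(1 − cosh) = x(T) − x₀·cosh − (ẋ₀/ω)·sinh
numerator   = 1.7555 − (0.7176)·1.769527 − (2.2901/3.7816)·1.459872 = -0.398397
denominator = 1 − 1.769527 = -0.769527
p = -0.398397 / -0.769527 = 0.5177

p = 0.5177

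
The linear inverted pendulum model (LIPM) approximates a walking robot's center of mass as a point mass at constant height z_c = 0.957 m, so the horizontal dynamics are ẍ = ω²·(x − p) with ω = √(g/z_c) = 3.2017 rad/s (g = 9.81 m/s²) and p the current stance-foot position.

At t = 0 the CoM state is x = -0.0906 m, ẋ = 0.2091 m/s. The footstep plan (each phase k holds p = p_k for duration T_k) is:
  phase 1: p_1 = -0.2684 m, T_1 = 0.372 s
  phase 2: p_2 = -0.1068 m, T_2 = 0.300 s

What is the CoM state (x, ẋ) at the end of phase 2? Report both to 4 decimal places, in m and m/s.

x = 0.7028, ẋ = 2.7483

phase 1: p=-0.2684, T=0.372, ωT=1.191032, cosh=1.797192, sinh=1.493285; start (x,ẋ)=(-0.090600, 0.209100) → end (x,ẋ)=(0.148666, 1.225863)
phase 2: p=-0.1068, T=0.300, ωT=0.960510, cosh=1.497863, sinh=1.115166; start (x,ẋ)=(0.148666, 1.225863) → end (x,ẋ)=(0.702826, 2.748297)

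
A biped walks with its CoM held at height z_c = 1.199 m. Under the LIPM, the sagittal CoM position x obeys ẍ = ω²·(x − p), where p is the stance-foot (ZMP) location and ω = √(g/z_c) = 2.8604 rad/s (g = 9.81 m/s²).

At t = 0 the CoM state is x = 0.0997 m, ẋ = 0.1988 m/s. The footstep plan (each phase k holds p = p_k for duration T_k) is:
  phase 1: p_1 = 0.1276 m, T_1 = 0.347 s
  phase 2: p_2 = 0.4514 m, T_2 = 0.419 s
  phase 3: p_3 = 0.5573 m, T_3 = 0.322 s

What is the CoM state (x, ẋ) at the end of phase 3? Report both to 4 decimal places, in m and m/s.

x = -0.4993, ẋ = -2.7780

phase 1: p=0.1276, T=0.347, ωT=0.992559, cosh=1.534378, sinh=1.163751; start (x,ẋ)=(0.099700, 0.198800) → end (x,ẋ)=(0.165672, 0.212161)
phase 2: p=0.4514, T=0.419, ωT=1.198508, cosh=1.808405, sinh=1.506761; start (x,ẋ)=(0.165672, 0.212161) → end (x,ẋ)=(0.046448, -0.847795)
phase 3: p=0.5573, T=0.322, ωT=0.921049, cosh=1.455012, sinh=1.056911; start (x,ẋ)=(0.046448, -0.847795) → end (x,ẋ)=(-0.499254, -2.777954)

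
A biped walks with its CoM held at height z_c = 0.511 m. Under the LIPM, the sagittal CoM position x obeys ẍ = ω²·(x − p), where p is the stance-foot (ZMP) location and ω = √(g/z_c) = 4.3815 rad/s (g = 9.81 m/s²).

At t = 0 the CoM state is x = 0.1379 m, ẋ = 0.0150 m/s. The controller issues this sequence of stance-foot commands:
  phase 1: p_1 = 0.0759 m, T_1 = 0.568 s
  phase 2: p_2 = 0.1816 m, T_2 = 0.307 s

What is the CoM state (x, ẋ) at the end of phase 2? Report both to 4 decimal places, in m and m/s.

phase 1: p=0.0759, T=0.568, ωT=2.488692, cosh=6.064264, sinh=5.981246; start (x,ẋ)=(0.137900, 0.015000) → end (x,ẋ)=(0.472361, 1.715787)
phase 2: p=0.1816, T=0.307, ωT=1.345120, cosh=2.049579, sinh=1.789070; start (x,ẋ)=(0.472361, 1.715787) → end (x,ẋ)=(1.478134, 5.795863)

x = 1.4781, ẋ = 5.7959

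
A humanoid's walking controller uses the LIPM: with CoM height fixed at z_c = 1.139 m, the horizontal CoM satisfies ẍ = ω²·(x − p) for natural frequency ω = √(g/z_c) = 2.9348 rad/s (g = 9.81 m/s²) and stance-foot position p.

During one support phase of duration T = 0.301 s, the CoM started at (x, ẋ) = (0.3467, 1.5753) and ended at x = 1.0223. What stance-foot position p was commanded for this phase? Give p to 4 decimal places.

ωT = 2.9348·0.301 = 0.883375; cosh(ωT) = 1.416218, sinh(ωT) = 1.002832
x(T) = p + (x₀−p)·cosh(ωT) + (ẋ₀/ω)·sinh(ωT) ⇒ p·(1 − cosh) = x(T) − x₀·cosh − (ẋ₀/ω)·sinh
numerator   = 1.0223 − (0.3467)·1.416218 − (1.5753/2.9348)·1.002832 = -0.006989
denominator = 1 − 1.416218 = -0.416218
p = -0.006989 / -0.416218 = 0.0168

p = 0.0168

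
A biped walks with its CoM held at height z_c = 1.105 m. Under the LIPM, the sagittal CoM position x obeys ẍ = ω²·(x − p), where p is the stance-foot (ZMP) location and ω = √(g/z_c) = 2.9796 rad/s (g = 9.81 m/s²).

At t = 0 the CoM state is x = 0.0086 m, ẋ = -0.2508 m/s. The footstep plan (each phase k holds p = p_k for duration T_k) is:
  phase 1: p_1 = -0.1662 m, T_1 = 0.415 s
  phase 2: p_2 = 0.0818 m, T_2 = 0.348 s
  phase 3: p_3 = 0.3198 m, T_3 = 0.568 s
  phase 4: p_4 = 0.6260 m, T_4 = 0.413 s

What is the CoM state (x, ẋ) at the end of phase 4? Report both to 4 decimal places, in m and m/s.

phase 1: p=-0.1662, T=0.415, ωT=1.236534, cosh=1.867023, sinh=1.576634; start (x,ẋ)=(0.008600, -0.250800) → end (x,ẋ)=(0.027447, 0.352915)
phase 2: p=0.0818, T=0.348, ωT=1.036901, cosh=1.587507, sinh=1.232955; start (x,ẋ)=(0.027447, 0.352915) → end (x,ẋ)=(0.141550, 0.360577)
phase 3: p=0.3198, T=0.568, ωT=1.692413, cosh=2.808324, sinh=2.624249; start (x,ẋ)=(0.141550, 0.360577) → end (x,ẋ)=(0.136789, -0.381161)
phase 4: p=0.6260, T=0.413, ωT=1.230575, cosh=1.857661, sinh=1.565536; start (x,ẋ)=(0.136789, -0.381161) → end (x,ẋ)=(-0.483057, -2.990077)

x = -0.4831, ẋ = -2.9901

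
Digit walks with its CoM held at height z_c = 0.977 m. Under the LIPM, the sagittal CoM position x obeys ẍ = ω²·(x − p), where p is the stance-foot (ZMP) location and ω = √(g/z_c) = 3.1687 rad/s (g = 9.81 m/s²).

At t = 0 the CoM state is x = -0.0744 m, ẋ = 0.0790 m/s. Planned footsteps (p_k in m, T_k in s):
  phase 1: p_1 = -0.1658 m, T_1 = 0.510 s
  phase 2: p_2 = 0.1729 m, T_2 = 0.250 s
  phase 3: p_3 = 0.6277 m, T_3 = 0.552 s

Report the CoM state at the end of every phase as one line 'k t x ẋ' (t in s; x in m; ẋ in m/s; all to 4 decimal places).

phase 1: p=-0.1658, T=0.510, ωT=1.616037, cosh=2.615895, sinh=2.417210; start (x,ẋ)=(-0.074400, 0.079000) → end (x,ẋ)=(0.133557, 0.906726)
phase 2: p=0.1729, T=0.250, ωT=0.792175, cosh=1.330526, sinh=0.877668; start (x,ẋ)=(0.133557, 0.906726) → end (x,ẋ)=(0.371699, 1.097008)
phase 3: p=0.6277, T=0.552, ωT=1.749122, cosh=2.961741, sinh=2.787814; start (x,ẋ)=(0.371699, 1.097008) → end (x,ẋ)=(0.834635, 0.987600)

1 0.5100 0.1336 0.9067
2 0.7600 0.3717 1.0970
3 1.3120 0.8346 0.9876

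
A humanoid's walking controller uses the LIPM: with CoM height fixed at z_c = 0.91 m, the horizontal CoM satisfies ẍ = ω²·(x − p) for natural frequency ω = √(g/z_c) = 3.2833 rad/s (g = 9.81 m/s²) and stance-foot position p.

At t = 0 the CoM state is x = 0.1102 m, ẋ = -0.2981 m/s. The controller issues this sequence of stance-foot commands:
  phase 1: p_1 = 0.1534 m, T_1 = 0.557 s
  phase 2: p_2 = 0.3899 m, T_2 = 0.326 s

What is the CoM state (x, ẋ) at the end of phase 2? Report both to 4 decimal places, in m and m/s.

phase 1: p=0.1534, T=0.557, ωT=1.828798, cosh=3.193503, sinh=3.032896; start (x,ẋ)=(0.110200, -0.298100) → end (x,ẋ)=(-0.259924, -1.382165)
phase 2: p=0.3899, T=0.326, ωT=1.070356, cosh=1.629652, sinh=1.286765; start (x,ẋ)=(-0.259924, -1.382165) → end (x,ẋ)=(-1.210775, -4.997849)

x = -1.2108, ẋ = -4.9978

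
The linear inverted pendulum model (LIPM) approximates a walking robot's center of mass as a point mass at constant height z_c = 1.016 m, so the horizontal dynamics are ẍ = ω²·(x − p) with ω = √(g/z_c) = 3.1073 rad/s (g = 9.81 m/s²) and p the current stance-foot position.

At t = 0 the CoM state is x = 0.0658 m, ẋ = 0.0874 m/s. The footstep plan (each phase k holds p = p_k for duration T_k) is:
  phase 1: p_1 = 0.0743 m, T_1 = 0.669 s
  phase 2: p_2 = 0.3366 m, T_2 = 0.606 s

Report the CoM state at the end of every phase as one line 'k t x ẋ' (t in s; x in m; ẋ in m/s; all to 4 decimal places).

1 0.6690 0.1505 0.2509
2 1.2750 -0.0301 -1.0132

phase 1: p=0.0743, T=0.669, ωT=2.078784, cosh=4.059911, sinh=3.934828; start (x,ẋ)=(0.065800, 0.087400) → end (x,ẋ)=(0.150467, 0.250909)
phase 2: p=0.3366, T=0.606, ωT=1.883024, cosh=3.362740, sinh=3.210611; start (x,ẋ)=(0.150467, 0.250909) → end (x,ẋ)=(-0.030066, -1.013183)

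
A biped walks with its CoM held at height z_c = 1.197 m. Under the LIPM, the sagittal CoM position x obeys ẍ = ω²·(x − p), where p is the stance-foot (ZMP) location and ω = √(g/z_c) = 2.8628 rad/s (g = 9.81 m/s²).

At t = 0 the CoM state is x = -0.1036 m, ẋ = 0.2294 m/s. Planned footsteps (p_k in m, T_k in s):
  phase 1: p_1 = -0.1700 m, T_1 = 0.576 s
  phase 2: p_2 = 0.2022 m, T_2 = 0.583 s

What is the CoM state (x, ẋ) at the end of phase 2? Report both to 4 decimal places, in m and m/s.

x = 1.2017, ẋ = 3.0637

phase 1: p=-0.1700, T=0.576, ωT=1.648973, cosh=2.696941, sinh=2.504693; start (x,ẋ)=(-0.103600, 0.229400) → end (x,ẋ)=(0.209781, 1.094795)
phase 2: p=0.2022, T=0.583, ωT=1.669012, cosh=2.747679, sinh=2.559246; start (x,ẋ)=(0.209781, 1.094795) → end (x,ẋ)=(1.201740, 3.063690)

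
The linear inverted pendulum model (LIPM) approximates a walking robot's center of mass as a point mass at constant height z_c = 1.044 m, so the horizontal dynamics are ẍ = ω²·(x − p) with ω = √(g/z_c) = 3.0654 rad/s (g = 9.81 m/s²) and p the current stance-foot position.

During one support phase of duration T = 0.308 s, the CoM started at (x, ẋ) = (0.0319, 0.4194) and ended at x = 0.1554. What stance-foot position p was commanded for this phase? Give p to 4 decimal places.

p = 0.0855

ωT = 3.0654·0.308 = 0.944143; cosh(ωT) = 1.479811, sinh(ωT) = 1.090799
x(T) = p + (x₀−p)·cosh(ωT) + (ẋ₀/ω)·sinh(ωT) ⇒ p·(1 − cosh) = x(T) − x₀·cosh − (ẋ₀/ω)·sinh
numerator   = 0.1554 − (0.0319)·1.479811 − (0.4194/3.0654)·1.090799 = -0.041046
denominator = 1 − 1.479811 = -0.479811
p = -0.041046 / -0.479811 = 0.0855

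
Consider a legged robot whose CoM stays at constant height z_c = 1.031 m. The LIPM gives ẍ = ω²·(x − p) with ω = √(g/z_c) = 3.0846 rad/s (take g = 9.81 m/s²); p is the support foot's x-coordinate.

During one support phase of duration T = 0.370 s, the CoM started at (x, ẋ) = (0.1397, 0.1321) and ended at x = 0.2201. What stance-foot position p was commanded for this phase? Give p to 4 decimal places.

p = 0.1118

ωT = 3.0846·0.370 = 1.141302; cosh(ωT) = 1.725122, sinh(ωT) = 1.405720
x(T) = p + (x₀−p)·cosh(ωT) + (ẋ₀/ω)·sinh(ωT) ⇒ p·(1 − cosh) = x(T) − x₀·cosh − (ẋ₀/ω)·sinh
numerator   = 0.2201 − (0.1397)·1.725122 − (0.1321/3.0846)·1.405720 = -0.081100
denominator = 1 − 1.725122 = -0.725122
p = -0.081100 / -0.725122 = 0.1118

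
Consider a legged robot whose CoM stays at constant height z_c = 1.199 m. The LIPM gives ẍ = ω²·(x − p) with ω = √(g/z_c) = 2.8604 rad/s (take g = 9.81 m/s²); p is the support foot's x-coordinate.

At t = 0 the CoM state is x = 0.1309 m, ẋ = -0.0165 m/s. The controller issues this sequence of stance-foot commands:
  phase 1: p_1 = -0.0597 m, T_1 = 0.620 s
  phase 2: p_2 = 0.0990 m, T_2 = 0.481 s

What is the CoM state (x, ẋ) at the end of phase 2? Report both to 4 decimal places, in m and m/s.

x = 1.9242, ẋ = 5.3113

phase 1: p=-0.0597, T=0.620, ωT=1.773448, cosh=3.030439, sinh=2.860692; start (x,ẋ)=(0.130900, -0.016500) → end (x,ẋ)=(0.501400, 1.509625)
phase 2: p=0.0990, T=0.481, ωT=1.375852, cosh=2.105537, sinh=1.852913; start (x,ẋ)=(0.501400, 1.509625) → end (x,ẋ)=(1.924174, 5.311319)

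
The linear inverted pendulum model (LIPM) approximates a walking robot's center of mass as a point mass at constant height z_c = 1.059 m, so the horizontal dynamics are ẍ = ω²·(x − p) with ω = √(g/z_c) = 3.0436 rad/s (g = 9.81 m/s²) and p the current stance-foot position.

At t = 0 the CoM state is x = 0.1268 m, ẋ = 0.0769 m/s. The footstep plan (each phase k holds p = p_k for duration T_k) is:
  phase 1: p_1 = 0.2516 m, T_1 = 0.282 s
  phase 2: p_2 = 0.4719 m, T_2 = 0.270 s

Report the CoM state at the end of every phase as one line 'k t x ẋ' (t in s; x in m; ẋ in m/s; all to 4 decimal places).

1 0.2820 0.1024 -0.2605
2 0.5520 -0.1081 -1.3854

phase 1: p=0.2516, T=0.282, ωT=0.858295, cosh=1.391510, sinh=0.967626; start (x,ẋ)=(0.126800, 0.076900) → end (x,ẋ)=(0.102388, -0.260537)
phase 2: p=0.4719, T=0.270, ωT=0.821772, cosh=1.357089, sinh=0.917437; start (x,ẋ)=(0.102388, -0.260537) → end (x,ẋ)=(-0.108095, -1.385366)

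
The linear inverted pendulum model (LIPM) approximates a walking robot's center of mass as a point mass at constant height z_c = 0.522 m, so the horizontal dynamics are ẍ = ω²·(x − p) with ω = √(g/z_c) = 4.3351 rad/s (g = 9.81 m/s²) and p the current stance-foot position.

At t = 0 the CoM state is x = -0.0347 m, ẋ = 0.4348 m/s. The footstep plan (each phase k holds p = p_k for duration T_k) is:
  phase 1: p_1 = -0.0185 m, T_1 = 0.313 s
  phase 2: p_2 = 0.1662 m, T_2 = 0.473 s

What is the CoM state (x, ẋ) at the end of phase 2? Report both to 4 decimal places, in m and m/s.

phase 1: p=-0.0185, T=0.313, ωT=1.356886, cosh=2.070771, sinh=1.813310; start (x,ẋ)=(-0.034700, 0.434800) → end (x,ẋ)=(0.129824, 0.773025)
phase 2: p=0.1662, T=0.473, ωT=2.050502, cosh=3.950237, sinh=3.821567; start (x,ẋ)=(0.129824, 0.773025) → end (x,ẋ)=(0.703959, 2.450996)

x = 0.7040, ẋ = 2.4510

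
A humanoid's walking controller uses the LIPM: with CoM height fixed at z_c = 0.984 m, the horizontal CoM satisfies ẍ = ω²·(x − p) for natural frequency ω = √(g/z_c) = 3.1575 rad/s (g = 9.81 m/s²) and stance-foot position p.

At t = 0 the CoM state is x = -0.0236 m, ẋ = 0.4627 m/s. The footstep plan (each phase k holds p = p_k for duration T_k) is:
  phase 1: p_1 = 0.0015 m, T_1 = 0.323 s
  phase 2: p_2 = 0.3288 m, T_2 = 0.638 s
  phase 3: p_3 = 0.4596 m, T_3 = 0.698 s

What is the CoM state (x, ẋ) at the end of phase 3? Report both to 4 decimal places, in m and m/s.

x = 0.1774, ẋ = -0.8275

phase 1: p=0.0015, T=0.323, ωT=1.019873, cosh=1.566741, sinh=1.206100; start (x,ẋ)=(-0.023600, 0.462700) → end (x,ẋ)=(0.138917, 0.629344)
phase 2: p=0.3288, T=0.638, ωT=2.014485, cosh=3.815127, sinh=3.681738; start (x,ẋ)=(0.138917, 0.629344) → end (x,ẋ)=(0.338204, 0.193616)
phase 3: p=0.4596, T=0.698, ωT=2.203935, cosh=4.585482, sinh=4.475114; start (x,ẋ)=(0.338204, 0.193616) → end (x,ẋ)=(0.177354, -0.827517)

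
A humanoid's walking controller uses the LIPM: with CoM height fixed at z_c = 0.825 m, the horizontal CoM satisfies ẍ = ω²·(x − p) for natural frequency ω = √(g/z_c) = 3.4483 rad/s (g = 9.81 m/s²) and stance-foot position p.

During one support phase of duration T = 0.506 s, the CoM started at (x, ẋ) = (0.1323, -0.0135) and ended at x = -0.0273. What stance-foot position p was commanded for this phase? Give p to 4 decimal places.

ωT = 3.4483·0.506 = 1.744840; cosh(ωT) = 2.949829, sinh(ωT) = 2.775156
x(T) = p + (x₀−p)·cosh(ωT) + (ẋ₀/ω)·sinh(ωT) ⇒ p·(1 − cosh) = x(T) − x₀·cosh − (ẋ₀/ω)·sinh
numerator   = -0.0273 − (0.1323)·2.949829 − (-0.0135/3.4483)·2.775156 = -0.406698
denominator = 1 − 2.949829 = -1.949829
p = -0.406698 / -1.949829 = 0.2086

p = 0.2086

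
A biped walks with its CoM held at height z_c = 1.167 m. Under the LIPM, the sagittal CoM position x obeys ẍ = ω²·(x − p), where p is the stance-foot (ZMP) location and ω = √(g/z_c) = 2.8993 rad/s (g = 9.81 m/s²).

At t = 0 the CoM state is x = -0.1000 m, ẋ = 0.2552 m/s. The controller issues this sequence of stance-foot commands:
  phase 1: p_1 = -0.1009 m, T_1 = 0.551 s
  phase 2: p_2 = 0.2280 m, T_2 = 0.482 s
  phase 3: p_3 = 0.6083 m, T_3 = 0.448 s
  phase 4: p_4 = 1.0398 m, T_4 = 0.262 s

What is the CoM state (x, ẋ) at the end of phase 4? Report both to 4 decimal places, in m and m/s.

x = 0.7081, ẋ = -0.2040

phase 1: p=-0.1009, T=0.551, ωT=1.597514, cosh=2.571567, sinh=2.369168; start (x,ẋ)=(-0.100000, 0.255200) → end (x,ẋ)=(0.109952, 0.662446)
phase 2: p=0.2280, T=0.482, ωT=1.397463, cosh=2.146073, sinh=1.898850; start (x,ẋ)=(0.109952, 0.662446) → end (x,ẋ)=(0.408518, 0.771762)
phase 3: p=0.6083, T=0.448, ωT=1.298886, cosh=1.969024, sinh=1.696189; start (x,ẋ)=(0.408518, 0.771762) → end (x,ẋ)=(0.666431, 0.537137)
phase 4: p=1.0398, T=0.262, ωT=0.759617, cosh=1.302651, sinh=0.834805; start (x,ẋ)=(0.666431, 0.537137) → end (x,ẋ)=(0.708090, -0.203983)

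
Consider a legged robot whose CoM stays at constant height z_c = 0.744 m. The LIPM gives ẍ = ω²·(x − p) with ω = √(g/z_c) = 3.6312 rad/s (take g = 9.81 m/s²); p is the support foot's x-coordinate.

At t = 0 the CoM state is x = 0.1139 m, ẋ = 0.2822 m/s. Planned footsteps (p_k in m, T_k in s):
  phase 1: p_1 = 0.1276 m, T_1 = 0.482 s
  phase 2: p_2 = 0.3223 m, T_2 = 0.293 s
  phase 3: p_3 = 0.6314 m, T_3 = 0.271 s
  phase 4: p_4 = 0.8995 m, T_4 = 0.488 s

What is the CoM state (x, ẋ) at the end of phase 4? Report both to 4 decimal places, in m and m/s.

x = 1.6061, ẋ = 2.8194

phase 1: p=0.1276, T=0.482, ωT=1.750238, cosh=2.964854, sinh=2.791121; start (x,ẋ)=(0.113900, 0.282200) → end (x,ẋ)=(0.303894, 0.697831)
phase 2: p=0.3223, T=0.293, ωT=1.063942, cosh=1.621432, sinh=1.276339; start (x,ẋ)=(0.303894, 0.697831) → end (x,ẋ)=(0.537739, 1.046182)
phase 3: p=0.6314, T=0.271, ωT=0.984055, cosh=1.524538, sinh=1.150745; start (x,ẋ)=(0.537739, 1.046182) → end (x,ẋ)=(0.820150, 1.203571)
phase 4: p=0.8995, T=0.488, ωT=1.772026, cosh=3.026373, sinh=2.856385; start (x,ẋ)=(0.820150, 1.203571) → end (x,ẋ)=(1.606114, 2.819430)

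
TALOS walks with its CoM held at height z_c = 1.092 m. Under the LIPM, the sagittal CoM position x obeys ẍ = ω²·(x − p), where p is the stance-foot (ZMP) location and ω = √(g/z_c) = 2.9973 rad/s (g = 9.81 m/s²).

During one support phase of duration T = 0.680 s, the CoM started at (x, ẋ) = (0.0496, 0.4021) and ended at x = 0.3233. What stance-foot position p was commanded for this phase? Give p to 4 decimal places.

ωT = 2.9973·0.680 = 2.038164; cosh(ωT) = 3.903385, sinh(ωT) = 3.773117
x(T) = p + (x₀−p)·cosh(ωT) + (ẋ₀/ω)·sinh(ωT) ⇒ p·(1 − cosh) = x(T) − x₀·cosh − (ẋ₀/ω)·sinh
numerator   = 0.3233 − (0.0496)·3.903385 − (0.4021/2.9973)·3.773117 = -0.376487
denominator = 1 − 3.903385 = -2.903385
p = -0.376487 / -2.903385 = 0.1297

p = 0.1297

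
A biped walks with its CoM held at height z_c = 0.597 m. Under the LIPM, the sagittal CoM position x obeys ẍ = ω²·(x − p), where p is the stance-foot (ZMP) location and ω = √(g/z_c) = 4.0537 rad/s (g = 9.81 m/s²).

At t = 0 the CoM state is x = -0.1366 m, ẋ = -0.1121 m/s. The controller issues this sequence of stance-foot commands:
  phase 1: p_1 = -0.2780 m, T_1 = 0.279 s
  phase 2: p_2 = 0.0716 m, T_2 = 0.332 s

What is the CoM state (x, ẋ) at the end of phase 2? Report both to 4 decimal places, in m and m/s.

phase 1: p=-0.2780, T=0.279, ωT=1.130982, cosh=1.710707, sinh=1.387991; start (x,ẋ)=(-0.136600, -0.112100) → end (x,ẋ)=(-0.074489, 0.603817)
phase 2: p=0.0716, T=0.332, ωT=1.345828, cosh=2.050846, sinh=1.790522; start (x,ẋ)=(-0.074489, 0.603817) → end (x,ẋ)=(0.038700, 0.177986)

x = 0.0387, ẋ = 0.1780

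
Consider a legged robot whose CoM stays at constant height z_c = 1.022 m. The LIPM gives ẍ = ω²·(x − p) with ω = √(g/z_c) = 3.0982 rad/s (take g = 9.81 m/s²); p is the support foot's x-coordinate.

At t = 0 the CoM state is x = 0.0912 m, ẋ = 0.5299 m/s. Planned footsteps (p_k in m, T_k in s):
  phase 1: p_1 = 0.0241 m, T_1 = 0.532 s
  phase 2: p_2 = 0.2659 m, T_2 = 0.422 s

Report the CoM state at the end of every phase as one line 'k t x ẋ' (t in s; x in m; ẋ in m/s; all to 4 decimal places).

phase 1: p=0.0241, T=0.532, ωT=1.648242, cosh=2.695112, sinh=2.502724; start (x,ẋ)=(0.091200, 0.529900) → end (x,ẋ)=(0.632995, 1.948429)
phase 2: p=0.2659, T=0.422, ωT=1.307440, cosh=1.983606, sinh=1.713094; start (x,ẋ)=(0.632995, 1.948429) → end (x,ẋ)=(2.071420, 5.813274)

1 0.5320 0.6330 1.9484
2 0.9540 2.0714 5.8133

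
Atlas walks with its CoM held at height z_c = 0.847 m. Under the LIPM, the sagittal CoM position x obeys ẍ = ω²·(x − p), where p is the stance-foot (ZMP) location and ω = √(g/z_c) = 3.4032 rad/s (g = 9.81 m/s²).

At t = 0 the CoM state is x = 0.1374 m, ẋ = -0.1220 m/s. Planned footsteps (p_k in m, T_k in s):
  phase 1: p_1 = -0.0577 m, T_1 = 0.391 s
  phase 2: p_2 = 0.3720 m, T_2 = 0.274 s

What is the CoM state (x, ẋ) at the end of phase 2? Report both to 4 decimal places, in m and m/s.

x = 0.5190, ẋ = 0.9941

phase 1: p=-0.0577, T=0.391, ωT=1.330651, cosh=2.023906, sinh=1.759601; start (x,ẋ)=(0.137400, -0.122000) → end (x,ẋ)=(0.274085, 0.921396)
phase 2: p=0.3720, T=0.274, ωT=0.932477, cosh=1.467186, sinh=1.073608; start (x,ẋ)=(0.274085, 0.921396) → end (x,ẋ)=(0.519013, 0.994105)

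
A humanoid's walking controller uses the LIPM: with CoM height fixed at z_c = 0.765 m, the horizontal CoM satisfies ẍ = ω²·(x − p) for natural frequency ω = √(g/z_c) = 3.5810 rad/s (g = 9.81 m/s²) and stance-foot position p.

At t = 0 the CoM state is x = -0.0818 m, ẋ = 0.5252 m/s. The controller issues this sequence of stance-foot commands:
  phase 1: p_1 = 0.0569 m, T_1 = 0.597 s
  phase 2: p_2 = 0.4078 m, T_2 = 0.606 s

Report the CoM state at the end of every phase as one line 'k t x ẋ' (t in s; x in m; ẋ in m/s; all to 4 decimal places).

1 0.5970 0.0738 0.1812
2 1.2030 -0.8552 -4.3654

phase 1: p=0.0569, T=0.597, ωT=2.137857, cosh=4.299575, sinh=4.181668; start (x,ẋ)=(-0.081800, 0.525200) → end (x,ẋ)=(0.073845, 0.181166)
phase 2: p=0.4078, T=0.606, ωT=2.170086, cosh=4.436603, sinh=4.322435; start (x,ẋ)=(0.073845, 0.181166) → end (x,ẋ)=(-0.855151, -4.365411)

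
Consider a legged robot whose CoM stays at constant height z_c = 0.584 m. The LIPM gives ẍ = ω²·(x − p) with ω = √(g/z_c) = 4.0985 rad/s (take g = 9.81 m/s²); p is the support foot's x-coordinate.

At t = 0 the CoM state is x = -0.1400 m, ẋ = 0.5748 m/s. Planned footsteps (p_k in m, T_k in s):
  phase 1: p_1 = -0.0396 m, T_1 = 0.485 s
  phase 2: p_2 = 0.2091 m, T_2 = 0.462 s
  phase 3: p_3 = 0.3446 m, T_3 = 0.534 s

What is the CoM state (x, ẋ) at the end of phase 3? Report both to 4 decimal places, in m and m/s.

x = 0.9792, ẋ = 2.6827

phase 1: p=-0.0396, T=0.485, ωT=1.987772, cosh=3.718128, sinh=3.581128; start (x,ẋ)=(-0.140000, 0.574800) → end (x,ẋ)=(0.089340, 0.663584)
phase 2: p=0.2091, T=0.462, ωT=1.893507, cosh=3.396583, sinh=3.246040; start (x,ẋ)=(0.089340, 0.663584) → end (x,ẋ)=(0.327889, 0.660648)
phase 3: p=0.3446, T=0.534, ωT=2.188599, cosh=4.517389, sinh=4.405315; start (x,ẋ)=(0.327889, 0.660648) → end (x,ẋ)=(0.979216, 2.682692)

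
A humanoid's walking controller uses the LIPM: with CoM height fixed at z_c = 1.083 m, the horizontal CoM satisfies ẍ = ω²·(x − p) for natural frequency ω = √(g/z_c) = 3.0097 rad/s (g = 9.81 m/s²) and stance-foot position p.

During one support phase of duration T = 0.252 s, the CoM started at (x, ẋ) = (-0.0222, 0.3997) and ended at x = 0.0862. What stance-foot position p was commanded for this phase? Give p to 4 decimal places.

p = -0.0147

ωT = 3.0097·0.252 = 0.758444; cosh(ωT) = 1.301673, sinh(ωT) = 0.833279
x(T) = p + (x₀−p)·cosh(ωT) + (ẋ₀/ω)·sinh(ωT) ⇒ p·(1 − cosh) = x(T) − x₀·cosh − (ẋ₀/ω)·sinh
numerator   = 0.0862 − (-0.0222)·1.301673 − (0.3997/3.0097)·0.833279 = 0.004434
denominator = 1 − 1.301673 = -0.301673
p = 0.004434 / -0.301673 = -0.0147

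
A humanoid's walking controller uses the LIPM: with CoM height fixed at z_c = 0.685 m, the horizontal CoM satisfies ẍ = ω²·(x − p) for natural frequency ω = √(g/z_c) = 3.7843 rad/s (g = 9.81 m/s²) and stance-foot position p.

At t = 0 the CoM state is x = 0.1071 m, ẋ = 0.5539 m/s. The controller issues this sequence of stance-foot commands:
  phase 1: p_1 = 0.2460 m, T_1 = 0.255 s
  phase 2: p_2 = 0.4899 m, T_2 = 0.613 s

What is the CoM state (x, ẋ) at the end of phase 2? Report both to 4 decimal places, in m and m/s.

x = -0.6684, ẋ = -4.2521

phase 1: p=0.2460, T=0.255, ωT=0.964997, cosh=1.502882, sinh=1.121897; start (x,ẋ)=(0.107100, 0.553900) → end (x,ẋ)=(0.201459, 0.242733)
phase 2: p=0.4899, T=0.613, ωT=2.319776, cosh=5.135845, sinh=5.037549; start (x,ẋ)=(0.201459, 0.242733) → end (x,ẋ)=(-0.668367, -4.252076)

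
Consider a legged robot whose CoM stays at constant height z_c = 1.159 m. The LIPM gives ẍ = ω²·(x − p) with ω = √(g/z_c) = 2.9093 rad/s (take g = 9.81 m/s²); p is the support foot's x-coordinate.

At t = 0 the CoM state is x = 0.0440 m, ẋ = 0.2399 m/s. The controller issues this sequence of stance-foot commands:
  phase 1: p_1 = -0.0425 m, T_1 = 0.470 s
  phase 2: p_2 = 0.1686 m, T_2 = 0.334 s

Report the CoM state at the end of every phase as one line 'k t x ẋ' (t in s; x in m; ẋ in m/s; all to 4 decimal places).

1 0.4700 0.2896 0.9632
2 0.8040 0.7261 1.8533

phase 1: p=-0.0425, T=0.470, ωT=1.367371, cosh=2.089897, sinh=1.835121; start (x,ẋ)=(0.044000, 0.239900) → end (x,ẋ)=(0.289600, 0.963183)
phase 2: p=0.1686, T=0.334, ωT=0.971706, cosh=1.510443, sinh=1.132006; start (x,ẋ)=(0.289600, 0.963183) → end (x,ẋ)=(0.726137, 1.853326)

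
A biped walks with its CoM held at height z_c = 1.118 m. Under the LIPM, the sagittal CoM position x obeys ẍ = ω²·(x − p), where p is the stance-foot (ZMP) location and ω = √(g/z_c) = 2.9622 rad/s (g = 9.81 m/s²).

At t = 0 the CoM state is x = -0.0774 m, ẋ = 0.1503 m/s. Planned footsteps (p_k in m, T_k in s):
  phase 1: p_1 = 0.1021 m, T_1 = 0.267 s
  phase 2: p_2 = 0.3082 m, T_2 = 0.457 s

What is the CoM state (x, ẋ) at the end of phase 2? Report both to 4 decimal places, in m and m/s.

phase 1: p=0.1021, T=0.267, ωT=0.790907, cosh=1.329415, sinh=0.875982; start (x,ẋ)=(-0.077400, 0.150300) → end (x,ẋ)=(-0.092083, -0.265961)
phase 2: p=0.3082, T=0.457, ωT=1.353725, cosh=2.065050, sinh=1.806773; start (x,ẋ)=(-0.092083, -0.265961) → end (x,ẋ)=(-0.680626, -2.691549)

x = -0.6806, ẋ = -2.6915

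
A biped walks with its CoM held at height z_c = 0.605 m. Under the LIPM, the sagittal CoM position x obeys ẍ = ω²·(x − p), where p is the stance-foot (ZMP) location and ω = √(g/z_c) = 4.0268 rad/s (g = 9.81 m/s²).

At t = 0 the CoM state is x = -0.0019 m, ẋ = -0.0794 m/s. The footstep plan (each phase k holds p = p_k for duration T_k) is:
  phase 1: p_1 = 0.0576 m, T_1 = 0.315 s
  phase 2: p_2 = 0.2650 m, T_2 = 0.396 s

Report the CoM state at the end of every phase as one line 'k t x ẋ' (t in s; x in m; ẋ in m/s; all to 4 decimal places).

phase 1: p=0.0576, T=0.315, ωT=1.268442, cosh=1.918289, sinh=1.637020; start (x,ẋ)=(-0.001900, -0.079400) → end (x,ẋ)=(-0.088817, -0.544533)
phase 2: p=0.2650, T=0.396, ωT=1.594613, cosh=2.564704, sinh=2.361717; start (x,ẋ)=(-0.088817, -0.544533) → end (x,ẋ)=(-0.961804, -4.761422)

1 0.3150 -0.0888 -0.5445
2 0.7110 -0.9618 -4.7614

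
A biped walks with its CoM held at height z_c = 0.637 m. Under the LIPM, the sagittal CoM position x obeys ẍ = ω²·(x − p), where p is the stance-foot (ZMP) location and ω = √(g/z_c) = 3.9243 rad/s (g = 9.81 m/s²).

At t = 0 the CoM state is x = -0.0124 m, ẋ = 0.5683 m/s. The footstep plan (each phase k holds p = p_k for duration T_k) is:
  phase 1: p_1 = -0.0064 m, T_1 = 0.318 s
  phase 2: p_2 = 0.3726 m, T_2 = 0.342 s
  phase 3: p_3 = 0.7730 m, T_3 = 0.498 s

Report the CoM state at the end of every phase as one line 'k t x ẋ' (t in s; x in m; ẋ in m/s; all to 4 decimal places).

phase 1: p=-0.0064, T=0.318, ωT=1.247927, cosh=1.885108, sinh=1.598009; start (x,ẋ)=(-0.012400, 0.568300) → end (x,ẋ)=(0.213706, 1.033680)
phase 2: p=0.3726, T=0.342, ωT=1.342111, cosh=2.044203, sinh=1.782909; start (x,ẋ)=(0.213706, 1.033680) → end (x,ẋ)=(0.517416, 1.001323)
phase 3: p=0.7730, T=0.498, ωT=1.954301, cosh=3.600325, sinh=3.458661; start (x,ẋ)=(0.517416, 1.001323) → end (x,ẋ)=(0.735325, 0.136088)

1 0.3180 0.2137 1.0337
2 0.6600 0.5174 1.0013
3 1.1580 0.7353 0.1361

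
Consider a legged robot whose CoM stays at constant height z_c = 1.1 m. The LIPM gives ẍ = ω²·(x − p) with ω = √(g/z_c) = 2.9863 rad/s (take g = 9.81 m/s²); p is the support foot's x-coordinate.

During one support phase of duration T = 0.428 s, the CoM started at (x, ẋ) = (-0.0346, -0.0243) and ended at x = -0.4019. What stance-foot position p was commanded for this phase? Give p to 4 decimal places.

ωT = 2.9863·0.428 = 1.278136; cosh(ωT) = 1.934250, sinh(ωT) = 1.655694
x(T) = p + (x₀−p)·cosh(ωT) + (ẋ₀/ω)·sinh(ωT) ⇒ p·(1 − cosh) = x(T) − x₀·cosh − (ẋ₀/ω)·sinh
numerator   = -0.4019 − (-0.0346)·1.934250 − (-0.0243/2.9863)·1.655694 = -0.321502
denominator = 1 − 1.934250 = -0.934250
p = -0.321502 / -0.934250 = 0.3441

p = 0.3441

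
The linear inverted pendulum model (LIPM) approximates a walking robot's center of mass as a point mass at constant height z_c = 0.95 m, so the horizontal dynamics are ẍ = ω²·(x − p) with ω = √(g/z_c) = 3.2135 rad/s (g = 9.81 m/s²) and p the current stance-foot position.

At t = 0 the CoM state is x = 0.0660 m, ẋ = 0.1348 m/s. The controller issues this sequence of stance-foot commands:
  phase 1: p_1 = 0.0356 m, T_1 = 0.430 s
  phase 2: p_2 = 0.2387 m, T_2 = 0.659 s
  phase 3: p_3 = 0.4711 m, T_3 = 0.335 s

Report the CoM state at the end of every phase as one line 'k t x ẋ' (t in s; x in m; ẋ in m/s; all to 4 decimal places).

phase 1: p=0.0356, T=0.430, ωT=1.381805, cosh=2.116604, sinh=1.865479; start (x,ẋ)=(0.066000, 0.134800) → end (x,ẋ)=(0.178198, 0.467558)
phase 2: p=0.2387, T=0.659, ωT=2.117697, cosh=4.216139, sinh=4.095830; start (x,ẋ)=(0.178198, 0.467558) → end (x,ẋ)=(0.579550, 1.174962)
phase 3: p=0.4711, T=0.335, ωT=1.076523, cosh=1.637618, sinh=1.296839; start (x,ẋ)=(0.579550, 1.174962) → end (x,ẋ)=(1.122867, 2.376092)

1 0.4300 0.1782 0.4676
2 1.0890 0.5795 1.1750
3 1.4240 1.1229 2.3761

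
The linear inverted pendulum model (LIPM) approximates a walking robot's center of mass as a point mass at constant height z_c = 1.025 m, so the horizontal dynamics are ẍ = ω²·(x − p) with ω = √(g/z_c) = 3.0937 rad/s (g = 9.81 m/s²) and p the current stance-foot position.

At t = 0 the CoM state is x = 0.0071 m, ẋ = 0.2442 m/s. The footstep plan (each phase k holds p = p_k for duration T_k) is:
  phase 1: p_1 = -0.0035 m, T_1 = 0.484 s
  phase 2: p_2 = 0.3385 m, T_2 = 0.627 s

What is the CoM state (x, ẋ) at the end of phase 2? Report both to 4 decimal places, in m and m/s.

x = 0.5153, ẋ = 0.7058

phase 1: p=-0.0035, T=0.484, ωT=1.497351, cosh=2.346777, sinh=2.123055; start (x,ẋ)=(0.007100, 0.244200) → end (x,ẋ)=(0.188958, 0.642705)
phase 2: p=0.3385, T=0.627, ωT=1.939750, cosh=3.550375, sinh=3.406635; start (x,ẋ)=(0.188958, 0.642705) → end (x,ẋ)=(0.515287, 0.705807)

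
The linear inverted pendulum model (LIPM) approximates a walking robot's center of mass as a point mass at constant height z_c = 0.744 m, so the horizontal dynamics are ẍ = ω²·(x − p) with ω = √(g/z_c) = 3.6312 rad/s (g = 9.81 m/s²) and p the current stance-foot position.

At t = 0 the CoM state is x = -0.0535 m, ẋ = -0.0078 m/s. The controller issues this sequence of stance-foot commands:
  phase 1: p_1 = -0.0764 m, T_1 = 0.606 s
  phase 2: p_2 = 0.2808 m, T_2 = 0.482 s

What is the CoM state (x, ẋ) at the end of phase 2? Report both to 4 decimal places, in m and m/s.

phase 1: p=-0.0764, T=0.606, ωT=2.200507, cosh=4.570170, sinh=4.459423; start (x,ẋ)=(-0.053500, -0.007800) → end (x,ẋ)=(0.018678, 0.335174)
phase 2: p=0.2808, T=0.482, ωT=1.750238, cosh=2.964854, sinh=2.791121; start (x,ẋ)=(0.018678, 0.335174) → end (x,ẋ)=(-0.238723, -1.662899)

x = -0.2387, ẋ = -1.6629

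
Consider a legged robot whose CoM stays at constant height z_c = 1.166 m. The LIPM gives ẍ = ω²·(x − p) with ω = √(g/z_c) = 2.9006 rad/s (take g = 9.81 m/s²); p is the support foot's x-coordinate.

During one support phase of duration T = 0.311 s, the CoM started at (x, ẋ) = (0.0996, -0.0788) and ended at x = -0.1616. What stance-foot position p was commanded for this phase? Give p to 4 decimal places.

ωT = 2.9006·0.311 = 0.902087; cosh(ωT) = 1.435231, sinh(ωT) = 1.029509
x(T) = p + (x₀−p)·cosh(ωT) + (ẋ₀/ω)·sinh(ωT) ⇒ p·(1 − cosh) = x(T) − x₀·cosh − (ẋ₀/ω)·sinh
numerator   = -0.1616 − (0.0996)·1.435231 − (-0.0788/2.9006)·1.029509 = -0.276581
denominator = 1 − 1.435231 = -0.435231
p = -0.276581 / -0.435231 = 0.6355

p = 0.6355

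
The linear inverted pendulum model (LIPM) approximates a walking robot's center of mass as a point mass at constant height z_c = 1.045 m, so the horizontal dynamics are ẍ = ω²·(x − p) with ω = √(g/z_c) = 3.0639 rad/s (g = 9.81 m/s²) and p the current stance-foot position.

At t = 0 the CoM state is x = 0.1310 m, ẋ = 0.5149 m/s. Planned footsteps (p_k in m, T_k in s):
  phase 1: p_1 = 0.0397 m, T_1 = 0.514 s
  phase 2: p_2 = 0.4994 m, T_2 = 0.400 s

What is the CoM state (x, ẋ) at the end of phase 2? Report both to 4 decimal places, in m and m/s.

x = 1.7801, ẋ = 4.3516

phase 1: p=0.0397, T=0.514, ωT=1.574845, cosh=2.518515, sinh=2.311476; start (x,ẋ)=(0.131000, 0.514900) → end (x,ẋ)=(0.658093, 1.943382)
phase 2: p=0.4994, T=0.400, ωT=1.225560, cosh=1.849833, sinh=1.556240; start (x,ẋ)=(0.658093, 1.943382) → end (x,ẋ)=(1.780053, 4.351605)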